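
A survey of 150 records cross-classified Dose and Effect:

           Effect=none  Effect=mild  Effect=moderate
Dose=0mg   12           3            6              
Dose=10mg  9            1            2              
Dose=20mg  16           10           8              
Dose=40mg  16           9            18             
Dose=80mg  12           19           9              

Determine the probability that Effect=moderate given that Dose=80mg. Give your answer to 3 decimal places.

Total with Dose=80mg: 12 + 19 + 9 = 40.
P(Effect=moderate | Dose=80mg) = 9/40 = 0.225.

0.225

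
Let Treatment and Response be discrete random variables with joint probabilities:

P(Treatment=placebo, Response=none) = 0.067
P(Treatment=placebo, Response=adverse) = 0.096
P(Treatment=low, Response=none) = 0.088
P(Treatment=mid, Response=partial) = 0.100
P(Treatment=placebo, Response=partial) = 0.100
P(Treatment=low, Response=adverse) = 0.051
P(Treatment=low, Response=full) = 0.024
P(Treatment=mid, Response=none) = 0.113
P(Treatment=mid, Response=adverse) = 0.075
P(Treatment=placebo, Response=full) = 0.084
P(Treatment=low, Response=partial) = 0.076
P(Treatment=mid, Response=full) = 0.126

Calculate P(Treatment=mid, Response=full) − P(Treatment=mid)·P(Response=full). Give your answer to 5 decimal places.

P(Treatment=mid) = 0.113 + 0.100 + 0.126 + 0.075 = 0.414.
P(Response=full) = 0.084 + 0.024 + 0.126 = 0.234.
P(Treatment=mid, Response=full) − P(Treatment=mid)P(Response=full) = 0.126 − 0.414×0.234 = 0.02912.

0.02912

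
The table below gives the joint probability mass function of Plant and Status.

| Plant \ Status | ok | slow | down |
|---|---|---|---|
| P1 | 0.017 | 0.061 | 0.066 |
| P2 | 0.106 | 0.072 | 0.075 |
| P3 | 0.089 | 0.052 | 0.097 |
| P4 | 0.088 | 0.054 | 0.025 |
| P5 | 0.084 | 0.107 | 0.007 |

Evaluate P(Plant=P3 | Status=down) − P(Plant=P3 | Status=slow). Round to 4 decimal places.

P(Status=down) = 0.066 + 0.075 + 0.097 + 0.025 + 0.007 = 0.270; P(Plant=P3 | Status=down) = 0.097/0.270 = 0.35926.
P(Status=slow) = 0.061 + 0.072 + 0.052 + 0.054 + 0.107 = 0.346; P(Plant=P3 | Status=slow) = 0.052/0.346 = 0.15029.
Difference = 0.2090.

0.2090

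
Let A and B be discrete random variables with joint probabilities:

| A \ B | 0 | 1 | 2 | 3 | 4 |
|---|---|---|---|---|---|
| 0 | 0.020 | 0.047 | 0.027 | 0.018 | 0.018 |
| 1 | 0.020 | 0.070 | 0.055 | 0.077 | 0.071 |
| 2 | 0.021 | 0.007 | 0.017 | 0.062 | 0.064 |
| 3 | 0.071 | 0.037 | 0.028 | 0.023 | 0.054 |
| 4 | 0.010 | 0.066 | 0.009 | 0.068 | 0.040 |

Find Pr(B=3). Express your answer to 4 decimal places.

P(B=3) = 0.018 + 0.077 + 0.062 + 0.023 + 0.068 = 0.248.

0.2480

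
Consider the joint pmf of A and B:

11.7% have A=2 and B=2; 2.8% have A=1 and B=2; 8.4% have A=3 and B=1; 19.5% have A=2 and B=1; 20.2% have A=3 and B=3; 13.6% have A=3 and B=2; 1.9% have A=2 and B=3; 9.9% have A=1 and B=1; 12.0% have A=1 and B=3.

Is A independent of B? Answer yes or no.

no

P(A=2) = 0.331 and P(B=3) = 0.341, so their product is 0.11287, but P(A=2, B=3) = 0.019. Since these differ, A and B are not independent.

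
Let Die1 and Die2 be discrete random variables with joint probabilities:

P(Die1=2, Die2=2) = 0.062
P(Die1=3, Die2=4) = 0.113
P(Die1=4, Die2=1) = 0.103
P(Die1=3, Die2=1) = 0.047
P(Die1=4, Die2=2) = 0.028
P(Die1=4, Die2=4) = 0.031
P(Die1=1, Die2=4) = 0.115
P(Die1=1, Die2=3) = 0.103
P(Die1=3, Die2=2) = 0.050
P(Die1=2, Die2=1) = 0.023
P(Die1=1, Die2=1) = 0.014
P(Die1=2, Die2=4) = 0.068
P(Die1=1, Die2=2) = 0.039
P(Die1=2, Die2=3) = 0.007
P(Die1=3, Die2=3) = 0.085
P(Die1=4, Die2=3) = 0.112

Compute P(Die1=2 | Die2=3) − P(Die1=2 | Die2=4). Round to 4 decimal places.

P(Die2=3) = 0.103 + 0.007 + 0.085 + 0.112 = 0.307; P(Die1=2 | Die2=3) = 0.007/0.307 = 0.02280.
P(Die2=4) = 0.115 + 0.068 + 0.113 + 0.031 = 0.327; P(Die1=2 | Die2=4) = 0.068/0.327 = 0.20795.
Difference = -0.1851.

-0.1851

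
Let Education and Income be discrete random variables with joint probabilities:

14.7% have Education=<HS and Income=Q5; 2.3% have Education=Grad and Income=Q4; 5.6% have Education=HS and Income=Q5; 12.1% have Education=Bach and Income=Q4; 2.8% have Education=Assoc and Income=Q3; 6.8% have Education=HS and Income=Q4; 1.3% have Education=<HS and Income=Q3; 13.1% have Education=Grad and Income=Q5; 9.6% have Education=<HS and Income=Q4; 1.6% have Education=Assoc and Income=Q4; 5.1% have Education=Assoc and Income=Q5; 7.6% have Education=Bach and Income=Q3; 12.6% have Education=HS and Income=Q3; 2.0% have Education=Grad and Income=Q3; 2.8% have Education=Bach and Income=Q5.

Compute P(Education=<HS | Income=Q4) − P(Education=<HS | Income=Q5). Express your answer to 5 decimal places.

-0.05964

P(Income=Q4) = 0.096 + 0.068 + 0.016 + 0.121 + 0.023 = 0.324; P(Education=<HS | Income=Q4) = 0.096/0.324 = 0.296296.
P(Income=Q5) = 0.147 + 0.056 + 0.051 + 0.028 + 0.131 = 0.413; P(Education=<HS | Income=Q5) = 0.147/0.413 = 0.355932.
Difference = -0.05964.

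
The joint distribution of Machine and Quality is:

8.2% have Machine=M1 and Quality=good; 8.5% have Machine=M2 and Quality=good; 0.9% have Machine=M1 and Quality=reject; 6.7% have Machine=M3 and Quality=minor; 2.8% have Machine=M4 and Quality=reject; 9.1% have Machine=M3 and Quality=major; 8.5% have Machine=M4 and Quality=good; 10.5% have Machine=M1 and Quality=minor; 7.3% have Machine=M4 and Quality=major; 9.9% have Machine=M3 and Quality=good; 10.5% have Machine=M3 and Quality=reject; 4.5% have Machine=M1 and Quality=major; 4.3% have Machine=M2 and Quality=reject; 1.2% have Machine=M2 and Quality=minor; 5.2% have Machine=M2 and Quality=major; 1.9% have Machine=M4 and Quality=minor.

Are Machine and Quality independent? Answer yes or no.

no

P(Machine=M1) = 0.241 and P(Quality=minor) = 0.203, so their product is 0.04892, but P(Machine=M1, Quality=minor) = 0.105. Since these differ, Machine and Quality are not independent.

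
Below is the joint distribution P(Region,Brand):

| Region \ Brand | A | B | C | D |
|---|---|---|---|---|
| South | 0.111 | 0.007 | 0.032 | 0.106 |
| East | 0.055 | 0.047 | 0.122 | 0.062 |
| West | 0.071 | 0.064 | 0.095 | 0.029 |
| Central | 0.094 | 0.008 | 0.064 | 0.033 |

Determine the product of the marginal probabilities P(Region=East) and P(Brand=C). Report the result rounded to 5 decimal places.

P(Region=East) = 0.055 + 0.047 + 0.122 + 0.062 = 0.286.
P(Brand=C) = 0.032 + 0.122 + 0.095 + 0.064 = 0.313.
Product: 0.286 × 0.313 = 0.08952.

0.08952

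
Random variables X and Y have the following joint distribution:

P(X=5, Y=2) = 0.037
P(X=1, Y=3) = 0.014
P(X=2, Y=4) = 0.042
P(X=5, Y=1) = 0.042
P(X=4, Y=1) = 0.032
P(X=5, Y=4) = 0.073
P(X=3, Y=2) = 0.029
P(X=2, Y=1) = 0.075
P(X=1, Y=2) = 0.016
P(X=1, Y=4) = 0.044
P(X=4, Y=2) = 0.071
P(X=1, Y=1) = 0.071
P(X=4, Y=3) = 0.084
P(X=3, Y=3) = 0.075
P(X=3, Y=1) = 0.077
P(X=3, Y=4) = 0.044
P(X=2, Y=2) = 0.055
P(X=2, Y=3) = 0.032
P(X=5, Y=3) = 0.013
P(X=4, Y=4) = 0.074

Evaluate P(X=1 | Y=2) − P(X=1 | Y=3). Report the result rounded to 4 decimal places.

P(Y=2) = 0.016 + 0.055 + 0.029 + 0.071 + 0.037 = 0.208; P(X=1 | Y=2) = 0.016/0.208 = 0.07692.
P(Y=3) = 0.014 + 0.032 + 0.075 + 0.084 + 0.013 = 0.218; P(X=1 | Y=3) = 0.014/0.218 = 0.06422.
Difference = 0.0127.

0.0127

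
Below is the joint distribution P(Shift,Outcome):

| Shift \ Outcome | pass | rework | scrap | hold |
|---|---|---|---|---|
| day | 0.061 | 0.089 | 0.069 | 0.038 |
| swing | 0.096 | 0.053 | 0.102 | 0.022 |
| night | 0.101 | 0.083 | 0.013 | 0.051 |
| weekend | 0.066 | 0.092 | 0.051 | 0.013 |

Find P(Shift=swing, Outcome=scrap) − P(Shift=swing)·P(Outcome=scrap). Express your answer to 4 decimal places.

P(Shift=swing) = 0.096 + 0.053 + 0.102 + 0.022 = 0.273.
P(Outcome=scrap) = 0.069 + 0.102 + 0.013 + 0.051 = 0.235.
P(Shift=swing, Outcome=scrap) − P(Shift=swing)P(Outcome=scrap) = 0.102 − 0.273×0.235 = 0.0378.

0.0378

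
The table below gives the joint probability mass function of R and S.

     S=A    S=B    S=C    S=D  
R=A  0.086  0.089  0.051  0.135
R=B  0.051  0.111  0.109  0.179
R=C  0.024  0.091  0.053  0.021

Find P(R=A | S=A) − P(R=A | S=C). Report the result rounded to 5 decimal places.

P(S=A) = 0.086 + 0.051 + 0.024 = 0.161; P(R=A | S=A) = 0.086/0.161 = 0.534161.
P(S=C) = 0.051 + 0.109 + 0.053 = 0.213; P(R=A | S=C) = 0.051/0.213 = 0.239437.
Difference = 0.29472.

0.29472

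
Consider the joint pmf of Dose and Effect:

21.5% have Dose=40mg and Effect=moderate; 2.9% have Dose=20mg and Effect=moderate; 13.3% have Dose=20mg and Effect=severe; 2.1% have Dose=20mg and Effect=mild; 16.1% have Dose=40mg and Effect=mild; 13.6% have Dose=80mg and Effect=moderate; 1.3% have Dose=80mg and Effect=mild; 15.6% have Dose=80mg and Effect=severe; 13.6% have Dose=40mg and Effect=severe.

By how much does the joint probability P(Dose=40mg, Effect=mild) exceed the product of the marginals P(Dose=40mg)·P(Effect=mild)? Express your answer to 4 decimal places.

P(Dose=40mg) = 0.161 + 0.215 + 0.136 = 0.512.
P(Effect=mild) = 0.021 + 0.161 + 0.013 = 0.195.
P(Dose=40mg, Effect=mild) − P(Dose=40mg)P(Effect=mild) = 0.161 − 0.512×0.195 = 0.0612.

0.0612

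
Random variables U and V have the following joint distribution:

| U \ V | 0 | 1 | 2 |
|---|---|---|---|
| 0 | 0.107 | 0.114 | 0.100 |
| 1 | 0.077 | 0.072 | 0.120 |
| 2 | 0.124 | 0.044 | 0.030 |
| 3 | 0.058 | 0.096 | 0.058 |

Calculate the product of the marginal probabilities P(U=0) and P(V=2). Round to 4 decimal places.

P(U=0) = 0.107 + 0.114 + 0.100 = 0.321.
P(V=2) = 0.100 + 0.120 + 0.030 + 0.058 = 0.308.
Product: 0.321 × 0.308 = 0.0989.

0.0989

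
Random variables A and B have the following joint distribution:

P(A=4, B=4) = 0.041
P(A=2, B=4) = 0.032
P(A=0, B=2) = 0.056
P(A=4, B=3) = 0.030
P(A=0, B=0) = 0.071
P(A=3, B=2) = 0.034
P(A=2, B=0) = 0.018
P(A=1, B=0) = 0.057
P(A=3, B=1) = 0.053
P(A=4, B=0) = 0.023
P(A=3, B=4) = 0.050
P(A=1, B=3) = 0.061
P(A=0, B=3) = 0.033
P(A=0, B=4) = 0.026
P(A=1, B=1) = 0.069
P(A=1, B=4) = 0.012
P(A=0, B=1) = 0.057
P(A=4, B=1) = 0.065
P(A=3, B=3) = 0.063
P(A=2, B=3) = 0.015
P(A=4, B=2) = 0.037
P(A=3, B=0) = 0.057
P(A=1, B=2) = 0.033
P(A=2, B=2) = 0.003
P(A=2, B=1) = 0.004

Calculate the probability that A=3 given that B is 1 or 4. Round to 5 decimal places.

P(B=1) = 0.057 + 0.069 + 0.004 + 0.053 + 0.065 = 0.248.
P(B=4) = 0.026 + 0.012 + 0.032 + 0.050 + 0.041 = 0.161.
P(B ∈ {1, 4}) = 0.248 + 0.161 = 0.409; P(A=3, B ∈ {1, 4}) = 0.053 + 0.050 = 0.103.
P(A=3 | B ∈ {1, 4}) = 0.103/0.409 = 0.25183.

0.25183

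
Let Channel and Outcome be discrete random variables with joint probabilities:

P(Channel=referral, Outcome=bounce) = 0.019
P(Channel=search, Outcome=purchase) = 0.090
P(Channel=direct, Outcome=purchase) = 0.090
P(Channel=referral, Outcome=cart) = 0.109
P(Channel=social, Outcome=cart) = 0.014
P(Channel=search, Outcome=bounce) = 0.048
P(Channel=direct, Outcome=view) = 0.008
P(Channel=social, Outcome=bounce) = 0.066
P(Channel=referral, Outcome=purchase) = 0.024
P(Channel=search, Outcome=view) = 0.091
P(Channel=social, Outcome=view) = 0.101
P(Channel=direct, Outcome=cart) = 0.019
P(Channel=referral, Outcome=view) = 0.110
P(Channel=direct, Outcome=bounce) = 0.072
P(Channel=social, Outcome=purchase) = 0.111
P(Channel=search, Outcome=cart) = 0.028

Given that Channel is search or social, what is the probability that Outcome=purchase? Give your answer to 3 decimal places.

P(Channel=search) = 0.048 + 0.091 + 0.028 + 0.090 = 0.257.
P(Channel=social) = 0.066 + 0.101 + 0.014 + 0.111 = 0.292.
P(Channel ∈ {search, social}) = 0.257 + 0.292 = 0.549; P(Outcome=purchase, Channel ∈ {search, social}) = 0.090 + 0.111 = 0.201.
P(Outcome=purchase | Channel ∈ {search, social}) = 0.201/0.549 = 0.366.

0.366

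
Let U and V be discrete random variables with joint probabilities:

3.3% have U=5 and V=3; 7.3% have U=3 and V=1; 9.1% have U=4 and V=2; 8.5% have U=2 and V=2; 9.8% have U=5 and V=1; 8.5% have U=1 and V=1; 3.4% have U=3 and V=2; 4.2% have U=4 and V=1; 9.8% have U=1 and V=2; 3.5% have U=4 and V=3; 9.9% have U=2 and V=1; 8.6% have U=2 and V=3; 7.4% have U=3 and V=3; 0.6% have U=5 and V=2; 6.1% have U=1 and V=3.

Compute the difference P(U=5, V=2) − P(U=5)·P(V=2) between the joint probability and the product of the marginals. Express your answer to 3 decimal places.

P(U=5) = 0.098 + 0.006 + 0.033 = 0.137.
P(V=2) = 0.098 + 0.085 + 0.034 + 0.091 + 0.006 = 0.314.
P(U=5, V=2) − P(U=5)P(V=2) = 0.006 − 0.137×0.314 = -0.037.

-0.037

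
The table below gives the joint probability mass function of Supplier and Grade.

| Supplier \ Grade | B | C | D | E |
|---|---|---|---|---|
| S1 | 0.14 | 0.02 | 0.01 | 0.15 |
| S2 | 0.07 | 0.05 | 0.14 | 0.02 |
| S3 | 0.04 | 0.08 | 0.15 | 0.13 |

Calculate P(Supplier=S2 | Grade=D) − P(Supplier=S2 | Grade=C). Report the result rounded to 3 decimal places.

P(Grade=D) = 0.01 + 0.14 + 0.15 = 0.30; P(Supplier=S2 | Grade=D) = 0.14/0.30 = 0.4667.
P(Grade=C) = 0.02 + 0.05 + 0.08 = 0.15; P(Supplier=S2 | Grade=C) = 0.05/0.15 = 0.3333.
Difference = 0.133.

0.133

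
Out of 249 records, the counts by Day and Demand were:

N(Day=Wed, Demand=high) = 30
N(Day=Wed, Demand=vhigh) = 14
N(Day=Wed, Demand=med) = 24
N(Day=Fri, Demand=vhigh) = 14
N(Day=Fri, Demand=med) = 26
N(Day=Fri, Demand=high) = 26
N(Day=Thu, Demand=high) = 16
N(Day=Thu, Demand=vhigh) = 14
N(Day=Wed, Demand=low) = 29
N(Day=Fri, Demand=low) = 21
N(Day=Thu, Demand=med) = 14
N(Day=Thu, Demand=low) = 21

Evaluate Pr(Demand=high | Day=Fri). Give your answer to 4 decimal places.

0.2989

Total with Day=Fri: 21 + 26 + 26 + 14 = 87.
P(Demand=high | Day=Fri) = 26/87 = 0.2989.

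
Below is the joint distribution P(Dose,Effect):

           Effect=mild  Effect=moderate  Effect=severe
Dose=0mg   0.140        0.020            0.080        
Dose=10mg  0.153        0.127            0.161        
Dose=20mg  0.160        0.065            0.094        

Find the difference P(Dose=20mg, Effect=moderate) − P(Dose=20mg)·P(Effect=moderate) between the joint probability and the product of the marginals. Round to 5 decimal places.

-0.00263

P(Dose=20mg) = 0.160 + 0.065 + 0.094 = 0.319.
P(Effect=moderate) = 0.020 + 0.127 + 0.065 = 0.212.
P(Dose=20mg, Effect=moderate) − P(Dose=20mg)P(Effect=moderate) = 0.065 − 0.319×0.212 = -0.00263.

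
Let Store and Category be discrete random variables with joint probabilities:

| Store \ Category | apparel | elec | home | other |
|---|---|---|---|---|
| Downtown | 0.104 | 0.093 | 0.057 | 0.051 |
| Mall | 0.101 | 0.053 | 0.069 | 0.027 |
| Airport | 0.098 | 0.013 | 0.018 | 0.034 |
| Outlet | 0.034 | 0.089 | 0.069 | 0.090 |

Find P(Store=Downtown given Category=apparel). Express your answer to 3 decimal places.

0.309

P(Category=apparel) = 0.104 + 0.101 + 0.098 + 0.034 = 0.337.
P(Store=Downtown | Category=apparel) = 0.104/0.337 = 0.309.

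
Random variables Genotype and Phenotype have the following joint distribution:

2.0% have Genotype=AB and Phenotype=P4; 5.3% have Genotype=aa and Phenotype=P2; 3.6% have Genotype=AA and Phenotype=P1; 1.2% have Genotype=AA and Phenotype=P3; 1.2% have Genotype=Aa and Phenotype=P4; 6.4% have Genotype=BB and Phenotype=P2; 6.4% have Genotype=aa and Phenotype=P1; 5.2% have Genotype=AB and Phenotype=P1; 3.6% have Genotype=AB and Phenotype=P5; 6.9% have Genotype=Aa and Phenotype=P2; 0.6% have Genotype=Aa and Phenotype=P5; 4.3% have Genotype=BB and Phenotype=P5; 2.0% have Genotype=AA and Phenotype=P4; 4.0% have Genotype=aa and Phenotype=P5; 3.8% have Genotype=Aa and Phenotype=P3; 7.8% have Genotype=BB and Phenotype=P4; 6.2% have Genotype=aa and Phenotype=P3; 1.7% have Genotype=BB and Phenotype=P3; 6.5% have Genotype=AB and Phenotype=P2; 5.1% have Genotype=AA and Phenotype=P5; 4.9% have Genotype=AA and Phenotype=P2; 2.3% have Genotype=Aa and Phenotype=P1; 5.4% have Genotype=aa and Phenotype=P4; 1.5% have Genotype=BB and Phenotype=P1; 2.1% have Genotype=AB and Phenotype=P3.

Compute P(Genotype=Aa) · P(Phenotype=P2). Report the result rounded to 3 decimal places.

0.044

P(Genotype=Aa) = 0.023 + 0.069 + 0.038 + 0.012 + 0.006 = 0.148.
P(Phenotype=P2) = 0.049 + 0.069 + 0.053 + 0.065 + 0.064 = 0.300.
Product: 0.148 × 0.300 = 0.044.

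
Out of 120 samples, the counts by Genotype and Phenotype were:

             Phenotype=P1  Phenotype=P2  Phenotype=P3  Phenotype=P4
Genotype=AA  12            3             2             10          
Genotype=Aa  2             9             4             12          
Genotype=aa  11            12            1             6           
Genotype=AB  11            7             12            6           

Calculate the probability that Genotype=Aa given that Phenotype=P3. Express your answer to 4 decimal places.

Total with Phenotype=P3: 2 + 4 + 1 + 12 = 19.
P(Genotype=Aa | Phenotype=P3) = 4/19 = 0.2105.

0.2105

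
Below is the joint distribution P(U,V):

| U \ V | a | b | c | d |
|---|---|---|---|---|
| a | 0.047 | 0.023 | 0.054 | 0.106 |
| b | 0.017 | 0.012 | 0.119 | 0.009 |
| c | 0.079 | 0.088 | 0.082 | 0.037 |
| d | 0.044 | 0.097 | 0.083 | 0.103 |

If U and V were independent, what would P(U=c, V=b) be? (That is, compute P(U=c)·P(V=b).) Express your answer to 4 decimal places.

0.0629

P(U=c) = 0.079 + 0.088 + 0.082 + 0.037 = 0.286.
P(V=b) = 0.023 + 0.012 + 0.088 + 0.097 = 0.220.
Product: 0.286 × 0.220 = 0.0629.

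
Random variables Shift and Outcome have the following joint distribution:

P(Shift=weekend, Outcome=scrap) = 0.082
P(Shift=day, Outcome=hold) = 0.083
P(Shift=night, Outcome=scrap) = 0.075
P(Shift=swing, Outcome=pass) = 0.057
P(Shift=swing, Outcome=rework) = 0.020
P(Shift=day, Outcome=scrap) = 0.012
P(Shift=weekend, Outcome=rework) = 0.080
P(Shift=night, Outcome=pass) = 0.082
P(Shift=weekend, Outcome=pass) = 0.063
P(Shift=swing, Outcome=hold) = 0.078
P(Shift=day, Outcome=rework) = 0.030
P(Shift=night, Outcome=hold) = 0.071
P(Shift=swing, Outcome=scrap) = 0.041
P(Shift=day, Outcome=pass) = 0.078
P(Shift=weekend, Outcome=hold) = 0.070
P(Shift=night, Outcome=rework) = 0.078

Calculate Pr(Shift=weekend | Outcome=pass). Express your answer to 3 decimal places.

P(Outcome=pass) = 0.078 + 0.057 + 0.082 + 0.063 = 0.280.
P(Shift=weekend | Outcome=pass) = 0.063/0.280 = 0.225.

0.225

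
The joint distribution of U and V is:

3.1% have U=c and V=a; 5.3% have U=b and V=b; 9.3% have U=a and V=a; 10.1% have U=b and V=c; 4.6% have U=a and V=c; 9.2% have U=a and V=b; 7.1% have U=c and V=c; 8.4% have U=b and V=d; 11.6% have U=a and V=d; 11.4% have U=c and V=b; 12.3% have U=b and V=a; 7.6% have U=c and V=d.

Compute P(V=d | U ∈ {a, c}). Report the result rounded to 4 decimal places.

0.3005

P(U=a) = 0.093 + 0.092 + 0.046 + 0.116 = 0.347.
P(U=c) = 0.031 + 0.114 + 0.071 + 0.076 = 0.292.
P(U ∈ {a, c}) = 0.347 + 0.292 = 0.639; P(V=d, U ∈ {a, c}) = 0.116 + 0.076 = 0.192.
P(V=d | U ∈ {a, c}) = 0.192/0.639 = 0.3005.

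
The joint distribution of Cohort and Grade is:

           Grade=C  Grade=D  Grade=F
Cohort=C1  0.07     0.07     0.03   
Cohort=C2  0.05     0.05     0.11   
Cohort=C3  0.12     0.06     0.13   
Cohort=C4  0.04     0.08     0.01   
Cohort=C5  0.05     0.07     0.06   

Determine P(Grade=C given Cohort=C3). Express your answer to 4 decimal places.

0.3871

P(Cohort=C3) = 0.12 + 0.06 + 0.13 = 0.31.
P(Grade=C | Cohort=C3) = 0.12/0.31 = 0.3871.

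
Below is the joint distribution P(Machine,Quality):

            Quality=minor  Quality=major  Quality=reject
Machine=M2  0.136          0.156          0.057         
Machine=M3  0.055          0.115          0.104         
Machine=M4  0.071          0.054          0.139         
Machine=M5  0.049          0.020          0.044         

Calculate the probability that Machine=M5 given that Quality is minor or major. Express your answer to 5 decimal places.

0.10518

P(Quality=minor) = 0.136 + 0.055 + 0.071 + 0.049 = 0.311.
P(Quality=major) = 0.156 + 0.115 + 0.054 + 0.020 = 0.345.
P(Quality ∈ {minor, major}) = 0.311 + 0.345 = 0.656; P(Machine=M5, Quality ∈ {minor, major}) = 0.049 + 0.020 = 0.069.
P(Machine=M5 | Quality ∈ {minor, major}) = 0.069/0.656 = 0.10518.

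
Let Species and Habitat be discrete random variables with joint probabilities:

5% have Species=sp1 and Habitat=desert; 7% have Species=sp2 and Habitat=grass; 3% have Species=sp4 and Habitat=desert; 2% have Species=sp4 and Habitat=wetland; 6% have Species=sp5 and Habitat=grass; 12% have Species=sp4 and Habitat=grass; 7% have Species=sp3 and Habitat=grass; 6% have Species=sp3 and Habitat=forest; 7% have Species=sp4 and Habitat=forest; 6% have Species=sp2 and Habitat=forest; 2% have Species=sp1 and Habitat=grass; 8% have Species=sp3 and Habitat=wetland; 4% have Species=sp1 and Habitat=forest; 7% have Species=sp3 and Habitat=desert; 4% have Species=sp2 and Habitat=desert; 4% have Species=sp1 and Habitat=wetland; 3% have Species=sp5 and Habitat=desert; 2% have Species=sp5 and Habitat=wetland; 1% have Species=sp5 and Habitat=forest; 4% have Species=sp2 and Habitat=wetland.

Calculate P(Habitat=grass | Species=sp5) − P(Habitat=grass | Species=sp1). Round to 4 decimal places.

0.3667

P(Species=sp5) = 0.01 + 0.06 + 0.02 + 0.03 = 0.12; P(Habitat=grass | Species=sp5) = 0.06/0.12 = 0.50000.
P(Species=sp1) = 0.04 + 0.02 + 0.04 + 0.05 = 0.15; P(Habitat=grass | Species=sp1) = 0.02/0.15 = 0.13333.
Difference = 0.3667.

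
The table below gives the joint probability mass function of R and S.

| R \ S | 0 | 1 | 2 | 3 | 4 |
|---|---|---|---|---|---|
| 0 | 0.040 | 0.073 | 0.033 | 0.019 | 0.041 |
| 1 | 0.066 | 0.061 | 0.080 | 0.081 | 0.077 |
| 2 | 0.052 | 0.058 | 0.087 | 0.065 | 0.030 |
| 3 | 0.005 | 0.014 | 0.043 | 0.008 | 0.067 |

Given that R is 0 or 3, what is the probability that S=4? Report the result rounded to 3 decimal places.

0.315

P(R=0) = 0.040 + 0.073 + 0.033 + 0.019 + 0.041 = 0.206.
P(R=3) = 0.005 + 0.014 + 0.043 + 0.008 + 0.067 = 0.137.
P(R ∈ {0, 3}) = 0.206 + 0.137 = 0.343; P(S=4, R ∈ {0, 3}) = 0.041 + 0.067 = 0.108.
P(S=4 | R ∈ {0, 3}) = 0.108/0.343 = 0.315.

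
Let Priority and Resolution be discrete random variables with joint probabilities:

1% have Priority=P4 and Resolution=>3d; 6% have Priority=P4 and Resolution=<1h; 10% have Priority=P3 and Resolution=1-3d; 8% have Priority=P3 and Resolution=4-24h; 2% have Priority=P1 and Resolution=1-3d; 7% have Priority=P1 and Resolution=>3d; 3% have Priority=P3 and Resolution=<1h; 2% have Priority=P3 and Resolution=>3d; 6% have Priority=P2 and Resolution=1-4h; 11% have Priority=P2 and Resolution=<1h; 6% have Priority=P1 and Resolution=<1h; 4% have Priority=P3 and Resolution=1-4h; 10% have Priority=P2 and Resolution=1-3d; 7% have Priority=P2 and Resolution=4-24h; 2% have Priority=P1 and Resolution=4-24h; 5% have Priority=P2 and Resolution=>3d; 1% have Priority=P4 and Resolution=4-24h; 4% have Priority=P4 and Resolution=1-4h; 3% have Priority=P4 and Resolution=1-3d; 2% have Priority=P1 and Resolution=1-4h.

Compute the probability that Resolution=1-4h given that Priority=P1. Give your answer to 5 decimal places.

0.10526

P(Priority=P1) = 0.06 + 0.02 + 0.02 + 0.02 + 0.07 = 0.19.
P(Resolution=1-4h | Priority=P1) = 0.02/0.19 = 0.10526.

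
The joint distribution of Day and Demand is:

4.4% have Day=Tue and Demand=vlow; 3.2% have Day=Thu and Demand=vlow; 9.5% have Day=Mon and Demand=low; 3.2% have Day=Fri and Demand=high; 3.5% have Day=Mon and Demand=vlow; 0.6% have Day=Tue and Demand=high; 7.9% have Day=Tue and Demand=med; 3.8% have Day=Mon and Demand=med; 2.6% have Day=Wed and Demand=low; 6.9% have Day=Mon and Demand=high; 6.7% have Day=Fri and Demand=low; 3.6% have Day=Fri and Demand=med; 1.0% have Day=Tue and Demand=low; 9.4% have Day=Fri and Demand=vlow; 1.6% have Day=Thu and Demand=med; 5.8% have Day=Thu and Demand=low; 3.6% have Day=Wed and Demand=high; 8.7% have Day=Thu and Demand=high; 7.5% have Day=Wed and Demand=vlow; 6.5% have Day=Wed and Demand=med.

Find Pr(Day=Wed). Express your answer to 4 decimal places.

0.2020

P(Day=Wed) = 0.075 + 0.026 + 0.065 + 0.036 = 0.202.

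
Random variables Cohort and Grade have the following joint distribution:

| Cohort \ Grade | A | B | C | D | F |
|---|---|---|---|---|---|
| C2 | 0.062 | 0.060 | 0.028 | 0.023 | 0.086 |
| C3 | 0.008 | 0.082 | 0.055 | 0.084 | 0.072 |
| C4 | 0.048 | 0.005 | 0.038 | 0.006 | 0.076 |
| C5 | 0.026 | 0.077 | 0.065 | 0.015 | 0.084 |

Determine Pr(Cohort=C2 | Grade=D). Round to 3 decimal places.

0.180

P(Grade=D) = 0.023 + 0.084 + 0.006 + 0.015 = 0.128.
P(Cohort=C2 | Grade=D) = 0.023/0.128 = 0.180.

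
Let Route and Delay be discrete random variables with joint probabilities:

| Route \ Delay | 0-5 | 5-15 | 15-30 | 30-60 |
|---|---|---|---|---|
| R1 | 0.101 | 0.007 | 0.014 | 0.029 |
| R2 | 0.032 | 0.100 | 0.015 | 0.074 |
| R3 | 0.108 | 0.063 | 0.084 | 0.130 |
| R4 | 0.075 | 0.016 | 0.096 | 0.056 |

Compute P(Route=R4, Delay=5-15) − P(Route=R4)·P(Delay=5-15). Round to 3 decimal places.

P(Route=R4) = 0.075 + 0.016 + 0.096 + 0.056 = 0.243.
P(Delay=5-15) = 0.007 + 0.100 + 0.063 + 0.016 = 0.186.
P(Route=R4, Delay=5-15) − P(Route=R4)P(Delay=5-15) = 0.016 − 0.243×0.186 = -0.029.

-0.029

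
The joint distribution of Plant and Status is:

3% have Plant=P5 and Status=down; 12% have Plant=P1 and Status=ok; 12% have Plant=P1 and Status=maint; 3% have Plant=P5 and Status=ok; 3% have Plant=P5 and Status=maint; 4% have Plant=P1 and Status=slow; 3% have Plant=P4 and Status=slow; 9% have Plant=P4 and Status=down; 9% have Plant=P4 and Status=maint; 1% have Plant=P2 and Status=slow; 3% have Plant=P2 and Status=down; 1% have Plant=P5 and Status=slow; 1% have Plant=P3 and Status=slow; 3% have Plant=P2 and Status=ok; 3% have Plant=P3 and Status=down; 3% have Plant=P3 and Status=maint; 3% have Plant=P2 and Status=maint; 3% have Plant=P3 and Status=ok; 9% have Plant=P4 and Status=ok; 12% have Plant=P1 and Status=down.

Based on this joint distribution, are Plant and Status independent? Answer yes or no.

Every cell satisfies P(Plant,Status) = P(Plant)·P(Status). For instance P(Plant=P2) = 0.10, P(Status=ok) = 0.30, and 0.10×0.30 = 0.03 matches the joint entry. So Plant and Status are independent.

yes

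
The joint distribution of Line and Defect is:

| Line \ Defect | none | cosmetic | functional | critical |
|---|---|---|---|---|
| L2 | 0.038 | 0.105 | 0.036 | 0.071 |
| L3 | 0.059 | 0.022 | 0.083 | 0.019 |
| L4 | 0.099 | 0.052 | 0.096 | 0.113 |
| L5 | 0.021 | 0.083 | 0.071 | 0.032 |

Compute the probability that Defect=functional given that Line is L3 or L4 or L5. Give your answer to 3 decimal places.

0.333

P(Line=L3) = 0.059 + 0.022 + 0.083 + 0.019 = 0.183.
P(Line=L4) = 0.099 + 0.052 + 0.096 + 0.113 = 0.360.
P(Line=L5) = 0.021 + 0.083 + 0.071 + 0.032 = 0.207.
P(Line ∈ {L3, L4, L5}) = 0.183 + 0.360 + 0.207 = 0.750; P(Defect=functional, Line ∈ {L3, L4, L5}) = 0.083 + 0.096 + 0.071 = 0.250.
P(Defect=functional | Line ∈ {L3, L4, L5}) = 0.250/0.750 = 0.333.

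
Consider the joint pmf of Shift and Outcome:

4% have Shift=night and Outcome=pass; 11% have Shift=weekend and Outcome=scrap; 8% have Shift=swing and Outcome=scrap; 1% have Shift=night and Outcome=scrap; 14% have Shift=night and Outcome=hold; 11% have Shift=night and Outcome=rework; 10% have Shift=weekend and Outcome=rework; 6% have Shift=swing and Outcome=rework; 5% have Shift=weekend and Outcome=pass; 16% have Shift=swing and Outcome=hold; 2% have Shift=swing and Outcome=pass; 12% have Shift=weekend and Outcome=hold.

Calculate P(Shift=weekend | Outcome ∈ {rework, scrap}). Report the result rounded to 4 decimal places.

P(Outcome=rework) = 0.06 + 0.11 + 0.10 = 0.27.
P(Outcome=scrap) = 0.08 + 0.01 + 0.11 = 0.20.
P(Outcome ∈ {rework, scrap}) = 0.27 + 0.20 = 0.47; P(Shift=weekend, Outcome ∈ {rework, scrap}) = 0.10 + 0.11 = 0.21.
P(Shift=weekend | Outcome ∈ {rework, scrap}) = 0.21/0.47 = 0.4468.

0.4468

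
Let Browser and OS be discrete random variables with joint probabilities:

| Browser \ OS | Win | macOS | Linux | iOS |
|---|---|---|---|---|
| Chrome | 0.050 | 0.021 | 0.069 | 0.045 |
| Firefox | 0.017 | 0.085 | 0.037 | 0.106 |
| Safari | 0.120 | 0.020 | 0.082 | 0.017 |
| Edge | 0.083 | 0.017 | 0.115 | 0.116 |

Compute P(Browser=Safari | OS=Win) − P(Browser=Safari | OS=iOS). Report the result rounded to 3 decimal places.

0.385

P(OS=Win) = 0.050 + 0.017 + 0.120 + 0.083 = 0.270; P(Browser=Safari | OS=Win) = 0.120/0.270 = 0.4444.
P(OS=iOS) = 0.045 + 0.106 + 0.017 + 0.116 = 0.284; P(Browser=Safari | OS=iOS) = 0.017/0.284 = 0.0599.
Difference = 0.385.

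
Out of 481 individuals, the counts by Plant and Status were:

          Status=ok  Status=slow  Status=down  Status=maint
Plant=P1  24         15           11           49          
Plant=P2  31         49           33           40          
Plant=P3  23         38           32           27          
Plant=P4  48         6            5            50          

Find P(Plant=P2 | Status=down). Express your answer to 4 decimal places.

Total with Status=down: 11 + 33 + 32 + 5 = 81.
P(Plant=P2 | Status=down) = 33/81 = 0.4074.

0.4074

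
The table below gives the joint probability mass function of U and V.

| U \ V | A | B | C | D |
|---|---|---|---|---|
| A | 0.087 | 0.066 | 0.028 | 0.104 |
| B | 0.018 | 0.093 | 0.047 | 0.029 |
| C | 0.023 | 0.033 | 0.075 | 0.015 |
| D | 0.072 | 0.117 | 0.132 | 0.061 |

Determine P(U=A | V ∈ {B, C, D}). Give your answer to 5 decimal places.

0.24750

P(V=B) = 0.066 + 0.093 + 0.033 + 0.117 = 0.309.
P(V=C) = 0.028 + 0.047 + 0.075 + 0.132 = 0.282.
P(V=D) = 0.104 + 0.029 + 0.015 + 0.061 = 0.209.
P(V ∈ {B, C, D}) = 0.309 + 0.282 + 0.209 = 0.800; P(U=A, V ∈ {B, C, D}) = 0.066 + 0.028 + 0.104 = 0.198.
P(U=A | V ∈ {B, C, D}) = 0.198/0.800 = 0.24750.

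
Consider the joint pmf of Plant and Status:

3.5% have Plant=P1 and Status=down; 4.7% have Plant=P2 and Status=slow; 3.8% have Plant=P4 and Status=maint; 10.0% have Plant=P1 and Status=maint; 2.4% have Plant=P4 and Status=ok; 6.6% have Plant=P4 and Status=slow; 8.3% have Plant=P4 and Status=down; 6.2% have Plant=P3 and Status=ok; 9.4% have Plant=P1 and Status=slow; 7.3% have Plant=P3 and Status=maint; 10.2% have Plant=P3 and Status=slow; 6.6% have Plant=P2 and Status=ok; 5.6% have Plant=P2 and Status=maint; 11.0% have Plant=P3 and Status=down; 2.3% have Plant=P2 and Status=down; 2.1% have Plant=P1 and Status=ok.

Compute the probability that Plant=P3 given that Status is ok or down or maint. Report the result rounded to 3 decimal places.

P(Status=ok) = 0.021 + 0.066 + 0.062 + 0.024 = 0.173.
P(Status=down) = 0.035 + 0.023 + 0.110 + 0.083 = 0.251.
P(Status=maint) = 0.100 + 0.056 + 0.073 + 0.038 = 0.267.
P(Status ∈ {ok, down, maint}) = 0.173 + 0.251 + 0.267 = 0.691; P(Plant=P3, Status ∈ {ok, down, maint}) = 0.062 + 0.110 + 0.073 = 0.245.
P(Plant=P3 | Status ∈ {ok, down, maint}) = 0.245/0.691 = 0.355.

0.355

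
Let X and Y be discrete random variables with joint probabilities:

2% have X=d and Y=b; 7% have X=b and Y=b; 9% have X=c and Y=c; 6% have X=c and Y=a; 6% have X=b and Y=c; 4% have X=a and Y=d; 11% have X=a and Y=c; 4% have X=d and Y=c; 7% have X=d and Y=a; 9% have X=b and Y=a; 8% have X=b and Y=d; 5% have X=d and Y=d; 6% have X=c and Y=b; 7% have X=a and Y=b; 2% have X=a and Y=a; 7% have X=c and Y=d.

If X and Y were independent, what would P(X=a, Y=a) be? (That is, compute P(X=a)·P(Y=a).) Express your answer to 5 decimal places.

0.05760

P(X=a) = 0.02 + 0.07 + 0.11 + 0.04 = 0.24.
P(Y=a) = 0.02 + 0.09 + 0.06 + 0.07 = 0.24.
Product: 0.24 × 0.24 = 0.05760.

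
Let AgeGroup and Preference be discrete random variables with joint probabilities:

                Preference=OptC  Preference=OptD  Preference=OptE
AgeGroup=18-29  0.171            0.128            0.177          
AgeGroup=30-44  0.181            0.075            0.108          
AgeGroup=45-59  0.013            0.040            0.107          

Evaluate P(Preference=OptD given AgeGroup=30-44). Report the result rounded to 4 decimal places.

0.2060

P(AgeGroup=30-44) = 0.181 + 0.075 + 0.108 = 0.364.
P(Preference=OptD | AgeGroup=30-44) = 0.075/0.364 = 0.2060.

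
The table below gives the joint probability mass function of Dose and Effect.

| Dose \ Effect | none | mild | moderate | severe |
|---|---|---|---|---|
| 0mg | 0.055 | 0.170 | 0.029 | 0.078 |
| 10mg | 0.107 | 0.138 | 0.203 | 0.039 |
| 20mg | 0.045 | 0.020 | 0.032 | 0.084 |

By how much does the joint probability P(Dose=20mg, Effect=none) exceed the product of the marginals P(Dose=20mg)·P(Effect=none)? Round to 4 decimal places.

0.0075

P(Dose=20mg) = 0.045 + 0.020 + 0.032 + 0.084 = 0.181.
P(Effect=none) = 0.055 + 0.107 + 0.045 = 0.207.
P(Dose=20mg, Effect=none) − P(Dose=20mg)P(Effect=none) = 0.045 − 0.181×0.207 = 0.0075.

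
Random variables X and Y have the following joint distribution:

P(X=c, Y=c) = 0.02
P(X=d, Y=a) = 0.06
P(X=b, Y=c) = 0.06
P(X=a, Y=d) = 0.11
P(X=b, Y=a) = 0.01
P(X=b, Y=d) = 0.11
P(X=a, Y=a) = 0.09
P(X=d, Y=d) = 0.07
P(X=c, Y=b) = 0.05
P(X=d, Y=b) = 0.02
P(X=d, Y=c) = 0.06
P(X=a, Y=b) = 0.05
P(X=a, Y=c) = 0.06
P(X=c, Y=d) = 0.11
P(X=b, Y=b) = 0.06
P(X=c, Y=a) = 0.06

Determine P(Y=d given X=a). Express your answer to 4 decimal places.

P(X=a) = 0.09 + 0.05 + 0.06 + 0.11 = 0.31.
P(Y=d | X=a) = 0.11/0.31 = 0.3548.

0.3548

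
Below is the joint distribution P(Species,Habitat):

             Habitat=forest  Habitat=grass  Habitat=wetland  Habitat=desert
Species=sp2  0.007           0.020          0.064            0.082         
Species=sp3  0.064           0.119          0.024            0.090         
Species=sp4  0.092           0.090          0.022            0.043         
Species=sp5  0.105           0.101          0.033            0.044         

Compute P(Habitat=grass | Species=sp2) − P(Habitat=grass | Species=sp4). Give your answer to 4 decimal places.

-0.2488

P(Species=sp2) = 0.007 + 0.020 + 0.064 + 0.082 = 0.173; P(Habitat=grass | Species=sp2) = 0.020/0.173 = 0.11561.
P(Species=sp4) = 0.092 + 0.090 + 0.022 + 0.043 = 0.247; P(Habitat=grass | Species=sp4) = 0.090/0.247 = 0.36437.
Difference = -0.2488.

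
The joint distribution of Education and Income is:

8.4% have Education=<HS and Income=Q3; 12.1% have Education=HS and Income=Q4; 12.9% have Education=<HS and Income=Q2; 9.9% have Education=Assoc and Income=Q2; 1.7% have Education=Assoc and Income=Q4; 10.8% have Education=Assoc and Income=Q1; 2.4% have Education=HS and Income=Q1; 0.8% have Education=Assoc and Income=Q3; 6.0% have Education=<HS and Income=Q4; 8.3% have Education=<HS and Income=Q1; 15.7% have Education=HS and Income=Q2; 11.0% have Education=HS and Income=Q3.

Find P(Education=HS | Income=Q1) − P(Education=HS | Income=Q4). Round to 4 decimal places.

-0.4995

P(Income=Q1) = 0.083 + 0.024 + 0.108 = 0.215; P(Education=HS | Income=Q1) = 0.024/0.215 = 0.11163.
P(Income=Q4) = 0.060 + 0.121 + 0.017 = 0.198; P(Education=HS | Income=Q4) = 0.121/0.198 = 0.61111.
Difference = -0.4995.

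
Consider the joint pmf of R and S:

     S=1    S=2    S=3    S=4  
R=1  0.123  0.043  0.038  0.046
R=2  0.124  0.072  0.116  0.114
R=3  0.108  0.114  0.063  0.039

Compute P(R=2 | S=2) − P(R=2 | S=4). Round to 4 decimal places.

P(S=2) = 0.043 + 0.072 + 0.114 = 0.229; P(R=2 | S=2) = 0.072/0.229 = 0.31441.
P(S=4) = 0.046 + 0.114 + 0.039 = 0.199; P(R=2 | S=4) = 0.114/0.199 = 0.57286.
Difference = -0.2585.

-0.2585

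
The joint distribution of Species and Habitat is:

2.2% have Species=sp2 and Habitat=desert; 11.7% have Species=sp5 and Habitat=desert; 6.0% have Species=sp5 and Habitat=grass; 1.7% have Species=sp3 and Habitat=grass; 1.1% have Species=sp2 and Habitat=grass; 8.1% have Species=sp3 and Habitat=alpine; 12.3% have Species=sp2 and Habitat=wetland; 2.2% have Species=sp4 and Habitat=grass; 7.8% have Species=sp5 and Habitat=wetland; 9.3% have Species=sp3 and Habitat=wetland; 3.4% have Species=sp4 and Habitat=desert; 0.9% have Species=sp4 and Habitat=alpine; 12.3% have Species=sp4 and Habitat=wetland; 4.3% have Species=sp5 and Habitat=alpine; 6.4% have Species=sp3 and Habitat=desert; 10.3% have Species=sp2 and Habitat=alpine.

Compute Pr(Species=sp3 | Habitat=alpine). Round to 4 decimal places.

P(Habitat=alpine) = 0.103 + 0.081 + 0.009 + 0.043 = 0.236.
P(Species=sp3 | Habitat=alpine) = 0.081/0.236 = 0.3432.

0.3432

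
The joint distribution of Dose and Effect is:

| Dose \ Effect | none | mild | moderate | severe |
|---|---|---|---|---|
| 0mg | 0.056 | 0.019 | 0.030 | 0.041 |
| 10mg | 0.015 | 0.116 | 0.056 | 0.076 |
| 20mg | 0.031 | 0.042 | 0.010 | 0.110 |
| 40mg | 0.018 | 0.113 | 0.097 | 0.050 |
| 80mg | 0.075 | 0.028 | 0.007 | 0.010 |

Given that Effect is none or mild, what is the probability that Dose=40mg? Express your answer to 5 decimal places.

0.25536

P(Effect=none) = 0.056 + 0.015 + 0.031 + 0.018 + 0.075 = 0.195.
P(Effect=mild) = 0.019 + 0.116 + 0.042 + 0.113 + 0.028 = 0.318.
P(Effect ∈ {none, mild}) = 0.195 + 0.318 = 0.513; P(Dose=40mg, Effect ∈ {none, mild}) = 0.018 + 0.113 = 0.131.
P(Dose=40mg | Effect ∈ {none, mild}) = 0.131/0.513 = 0.25536.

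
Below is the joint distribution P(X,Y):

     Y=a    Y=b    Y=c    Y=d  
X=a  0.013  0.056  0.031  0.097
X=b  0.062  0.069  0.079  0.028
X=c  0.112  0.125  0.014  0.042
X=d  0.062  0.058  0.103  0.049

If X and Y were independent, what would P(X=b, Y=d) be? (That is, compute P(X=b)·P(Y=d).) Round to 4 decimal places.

0.0514

P(X=b) = 0.062 + 0.069 + 0.079 + 0.028 = 0.238.
P(Y=d) = 0.097 + 0.028 + 0.042 + 0.049 = 0.216.
Product: 0.238 × 0.216 = 0.0514.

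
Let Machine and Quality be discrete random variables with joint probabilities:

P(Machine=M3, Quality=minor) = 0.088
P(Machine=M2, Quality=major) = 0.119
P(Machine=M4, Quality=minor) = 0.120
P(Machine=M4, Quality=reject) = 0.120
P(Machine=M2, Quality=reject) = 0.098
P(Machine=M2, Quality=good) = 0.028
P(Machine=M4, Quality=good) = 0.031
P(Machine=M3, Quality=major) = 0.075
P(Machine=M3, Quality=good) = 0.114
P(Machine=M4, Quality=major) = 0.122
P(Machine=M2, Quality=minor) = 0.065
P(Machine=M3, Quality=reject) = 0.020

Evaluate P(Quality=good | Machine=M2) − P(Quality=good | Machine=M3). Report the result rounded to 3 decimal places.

-0.294

P(Machine=M2) = 0.028 + 0.065 + 0.119 + 0.098 = 0.310; P(Quality=good | Machine=M2) = 0.028/0.310 = 0.0903.
P(Machine=M3) = 0.114 + 0.088 + 0.075 + 0.020 = 0.297; P(Quality=good | Machine=M3) = 0.114/0.297 = 0.3838.
Difference = -0.294.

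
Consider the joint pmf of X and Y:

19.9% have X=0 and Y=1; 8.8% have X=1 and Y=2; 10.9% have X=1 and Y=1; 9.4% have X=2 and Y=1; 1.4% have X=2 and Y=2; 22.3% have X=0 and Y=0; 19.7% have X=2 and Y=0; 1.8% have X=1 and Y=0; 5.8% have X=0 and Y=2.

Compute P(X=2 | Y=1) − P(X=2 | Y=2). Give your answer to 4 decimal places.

0.1463

P(Y=1) = 0.199 + 0.109 + 0.094 = 0.402; P(X=2 | Y=1) = 0.094/0.402 = 0.23383.
P(Y=2) = 0.058 + 0.088 + 0.014 = 0.160; P(X=2 | Y=2) = 0.014/0.160 = 0.08750.
Difference = 0.1463.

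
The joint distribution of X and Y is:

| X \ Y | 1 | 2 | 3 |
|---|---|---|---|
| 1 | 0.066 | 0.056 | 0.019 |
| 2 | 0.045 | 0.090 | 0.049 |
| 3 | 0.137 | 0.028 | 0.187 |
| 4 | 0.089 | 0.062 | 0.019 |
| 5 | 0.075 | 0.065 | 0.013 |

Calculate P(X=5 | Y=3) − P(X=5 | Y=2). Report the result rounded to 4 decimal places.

-0.1707

P(Y=3) = 0.019 + 0.049 + 0.187 + 0.019 + 0.013 = 0.287; P(X=5 | Y=3) = 0.013/0.287 = 0.04530.
P(Y=2) = 0.056 + 0.090 + 0.028 + 0.062 + 0.065 = 0.301; P(X=5 | Y=2) = 0.065/0.301 = 0.21595.
Difference = -0.1707.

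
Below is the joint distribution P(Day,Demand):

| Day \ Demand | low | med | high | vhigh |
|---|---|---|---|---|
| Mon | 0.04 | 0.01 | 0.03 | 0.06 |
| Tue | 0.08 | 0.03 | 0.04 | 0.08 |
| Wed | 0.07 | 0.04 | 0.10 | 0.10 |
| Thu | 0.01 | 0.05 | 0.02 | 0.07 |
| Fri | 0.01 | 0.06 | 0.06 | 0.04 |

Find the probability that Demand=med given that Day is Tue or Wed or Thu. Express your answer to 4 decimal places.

0.1739

P(Day=Tue) = 0.08 + 0.03 + 0.04 + 0.08 = 0.23.
P(Day=Wed) = 0.07 + 0.04 + 0.10 + 0.10 = 0.31.
P(Day=Thu) = 0.01 + 0.05 + 0.02 + 0.07 = 0.15.
P(Day ∈ {Tue, Wed, Thu}) = 0.23 + 0.31 + 0.15 = 0.69; P(Demand=med, Day ∈ {Tue, Wed, Thu}) = 0.03 + 0.04 + 0.05 = 0.12.
P(Demand=med | Day ∈ {Tue, Wed, Thu}) = 0.12/0.69 = 0.1739.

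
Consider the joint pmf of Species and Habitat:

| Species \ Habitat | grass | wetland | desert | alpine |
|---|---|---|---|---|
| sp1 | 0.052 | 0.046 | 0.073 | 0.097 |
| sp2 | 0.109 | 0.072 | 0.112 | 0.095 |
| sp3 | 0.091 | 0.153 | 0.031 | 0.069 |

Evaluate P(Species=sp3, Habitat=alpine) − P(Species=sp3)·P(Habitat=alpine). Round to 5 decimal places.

P(Species=sp3) = 0.091 + 0.153 + 0.031 + 0.069 = 0.344.
P(Habitat=alpine) = 0.097 + 0.095 + 0.069 = 0.261.
P(Species=sp3, Habitat=alpine) − P(Species=sp3)P(Habitat=alpine) = 0.069 − 0.344×0.261 = -0.02078.

-0.02078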